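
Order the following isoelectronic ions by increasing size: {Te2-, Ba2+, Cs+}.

Ba2+, Cs+, Te2-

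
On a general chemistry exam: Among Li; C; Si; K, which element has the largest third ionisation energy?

Li

After 2 electrons have been removed, what remains? Li²⁺ is already 1 electron into the core; C²⁺ still has 2 valence electrons; Si²⁺ still has 2 valence electrons; K²⁺ is already 1 electron into the core.
Usually core removal costs more than valence removal, but here the competition is close: a tightly held n=2 valence electron can cost more to remove than an n=3 core electron, so the actual values have to decide it.
Valence configurations: C²⁺ [He]2s², Si²⁺ [Ne]3s².
The numbers (kJ/mol): Li 11815, C 4620, Si 3232, K 4420.
So the third ionization energies run Si < K < C < Li.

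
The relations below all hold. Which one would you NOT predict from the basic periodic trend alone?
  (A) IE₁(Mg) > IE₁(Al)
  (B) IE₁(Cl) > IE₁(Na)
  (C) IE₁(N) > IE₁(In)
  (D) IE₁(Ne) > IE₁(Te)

(A)

The general trend: first ionization energy increases across a period and decreases down a group.
(A) Mg (period 3, group 2) vs Al (period 3, group 13): the stated order contradicts the simple trend.
(B) Cl (period 3, group 17) vs Na (period 3, group 1): the stated order agrees with the simple trend.
(C) N (period 2, group 15) vs In (period 5, group 13): the stated order agrees with the simple trend.
(D) Ne (period 2, group 18) vs Te (period 5, group 16): the stated order agrees with the simple trend.
The exception is (A): Al's single 3p electron is easier to remove than one from Mg's filled 3s².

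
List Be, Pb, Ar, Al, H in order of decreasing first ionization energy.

Across a period the outer electron is held more tightly (higher IE₁); down a group it sits in a higher shell, more shielded, and comes off more easily.
Here both period and group differ, so the two effects have to be weighed against each other.
Pb > Al: the two effects oppose for this pair; the across-period effect wins (716 vs 578 kJ/mol).
Be > Pb: period and group pull opposite ways; the down-group shift dominates (900 vs 716 kJ/mol).
H > Be: period and group pull opposite ways; the down-group shift dominates (1312 vs 900 kJ/mol).
Ar > H: period and group pull opposite ways; the across-period shift dominates (1521 vs 1312 kJ/mol).
Approximate values (kJ/mol): H 1312, Be 900, Al 578, Ar 1521, Pb 716.
So from highest to lowest: Ar > H > Be > Pb > Al.

Ar, H, Be, Pb, Al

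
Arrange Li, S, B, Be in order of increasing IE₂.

The second ionization energy removes an electron from the +1 ion. For each element: Li⁺ is the bare [He] core; S⁺ still has 5 valence electrons; B⁺ still has 2 valence electrons; Be⁺ still has 1 valence electron.
Breaking into a closed-shell core is much more expensive than removing a leftover valence electron — Li has the largest IE_2 here.
Valence configurations: S⁺ [Ne]3s²3p³, B⁺ [He]2s², Be⁺ [He]2s¹.
The numbers (kJ/mol): Li 7298, S 2252, B 2427, Be 1757.
Putting it together, IE_2: Be < S < B < Li.

Be < S < B < Li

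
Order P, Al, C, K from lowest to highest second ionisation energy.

Al < P < C < K

The second ionization energy removes an electron from the +1 ion. For each element: P⁺ still has 4 valence electrons; Al⁺ still has 2 valence electrons; C⁺ still has 3 valence electrons; K⁺ is the bare [Ar] core.
Core electrons are held far more tightly than valence electrons, so K tops the IE_2 order.
Valence configurations: P⁺ [Ne]3s²3p², Al⁺ [Ne]3s², C⁺ [He]2s²2p¹.
Approximate IE_2 values (kJ/mol): P 1907, Al 1817, C 2353, K 3052.
Hence IE_2: Al < P < C < K.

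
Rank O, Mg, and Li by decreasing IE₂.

Li, O, Mg

IE_2 is the cost of taking one more electron from the +1 cation: O⁺ still has 5 valence electrons; Mg⁺ still has 1 valence electron; Li⁺ is the bare [He] core.
Breaking into a closed-shell core is much more expensive than removing a leftover valence electron — Li has the largest IE_2 here.
Valence configurations: O⁺ [He]2s²2p³, Mg⁺ [Ne]3s¹.
Tabulated IE_2 (kJ/mol): O 3388, Mg 1451, Li 7298.
Overall IE_2 order: Mg < O < Li.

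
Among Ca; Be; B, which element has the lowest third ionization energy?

The third ionization energy removes an electron from the +2 ion. For each element: Ca²⁺ is the bare [Ar] core; Be²⁺ is the bare [He] core; B²⁺ still has 1 valence electron.
Pulling an electron out of a noble-gas core costs far more than removing a remaining valence electron, so Ca and Be sit at the high end of IE_3.
Tabulated IE_3 (kJ/mol): Ca 4912, Be 14849, B 3660.
Putting it together, IE_3: B < Ca < Be.

B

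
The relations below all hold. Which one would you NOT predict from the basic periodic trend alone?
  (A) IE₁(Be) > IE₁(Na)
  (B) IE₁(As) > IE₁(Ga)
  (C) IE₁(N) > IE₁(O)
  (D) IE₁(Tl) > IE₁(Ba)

(C)

The general trend: IE₁ increases across a period and decreases down a group.
(A) Be (period 2, group 2) vs Na (period 3, group 1): the stated order agrees with the simple trend.
(B) As (period 4, group 15) vs Ga (period 4, group 13): the stated order agrees with the simple trend.
(C) N (period 2, group 15) vs O (period 2, group 16): the stated order contradicts the simple trend.
(D) Tl (period 6, group 13) vs Ba (period 6, group 2): the stated order agrees with the simple trend.
The exception is (C): pairing an electron in O's 2p⁴ costs repulsion energy, so O ionizes more easily than half-filled N (2p³).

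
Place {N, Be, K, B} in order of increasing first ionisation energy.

Across a period the outer electron is held more tightly (higher IE₁); down a group it sits in a higher shell, more shielded, and comes off more easily.
Here both period and group differ, so the two effects have to be weighed against each other.
B > K: relative to K, both the across-period and down-group shifts push B's first ionization energy up.
Be > B: this pair runs against the simple trend — see the exception note.
N > Be: N lies to the right of Be in period 2, so the across-period effect alone puts N higher.
Note the exception: Be has a higher first ionization energy than B, contrary to the simple trend — removing B's lone 2p electron is easier than breaking Be's filled 2s².
Approximate values (kJ/mol): Be 900, B 801, N 1402, K 419.
So from lowest to highest: K < B < Be < N.

K < B < Be < N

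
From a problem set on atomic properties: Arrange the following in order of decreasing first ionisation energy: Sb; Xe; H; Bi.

H, Xe, Sb, Bi

H is in period 1, group 1; Sb is in period 5, group 15; Xe is in period 5, group 18; Bi is in period 6, group 15.
First ionization energy rises across a period (greater Z_eff holds electrons more tightly) and falls down a group (valence electrons are farther from the nucleus).
These span different periods and groups, so the two trends combine.
Sb > Bi: Sb sits above Bi in group 15, so the down-group effect alone puts Sb higher.
Xe > Sb: Xe lies to the right of Sb in period 5, so the across-period effect alone puts Xe higher.
H > Xe: the two effects oppose for this pair; the down-group effect wins (1312 vs 1170 kJ/mol).
Approximate values (kJ/mol): H 1312, Sb 831, Xe 1170, Bi 703.
So from highest to lowest: H > Xe > Sb > Bi.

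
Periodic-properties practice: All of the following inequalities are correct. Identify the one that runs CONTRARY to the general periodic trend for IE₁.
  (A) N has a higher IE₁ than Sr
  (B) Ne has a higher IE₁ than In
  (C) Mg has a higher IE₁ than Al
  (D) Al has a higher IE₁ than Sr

(C)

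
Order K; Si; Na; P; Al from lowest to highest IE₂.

Si < Al < P < K < Na

IE_2 is the cost of taking one more electron from the +1 cation: K⁺ is the bare [Ar] core; Si⁺ still has 3 valence electrons; Na⁺ is the bare [Ne] core; P⁺ still has 4 valence electrons; Al⁺ still has 2 valence electrons.
Breaking into a closed-shell core is much more expensive than removing a leftover valence electron — K and Na have the largest IE_2 here.
Valence configurations: Si⁺ [Ne]3s²3p¹, P⁺ [Ne]3s²3p², Al⁺ [Ne]3s².
Si⁺ loses a lone 3p electron whereas Al⁺ must break into a filled 3s² pair, so IE_2(Al) > IE_2(Si) even though Si has the higher nuclear charge.
Approximate IE_2 values (kJ/mol): K 3052, Si 1577, Na 4562, P 1907, Al 1817.
So the second ionization energies run Si < Al < P < K < Na.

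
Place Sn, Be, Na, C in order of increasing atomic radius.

C < Be < Sn < Na

Be is in period 2, group 2; C is in period 2, group 14; Na is in period 3, group 1; Sn is in period 5, group 14.
Atomic radius shrinks across a period as nuclear charge pulls the same shell inward, and grows down a group as new shells are added.
These span different periods and groups, so the two trends combine.
Be > C: Be lies to the left of C in period 2, so the across-period effect alone puts Be larger.
Sn > Be: the two effects oppose for this pair; the down-group effect wins (140 vs 102 pm).
Na > Sn: the two effects oppose for this pair; the across-period effect wins (155 vs 140 pm).
For reference (pm): Be 102, C 75, Na 155, Sn 140.
So from smallest to largest: C < Be < Sn < Na.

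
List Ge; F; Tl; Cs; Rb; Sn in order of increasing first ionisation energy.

Cs, Rb, Tl, Sn, Ge, F

Across a period the outer electron is held more tightly (higher IE₁); down a group it sits in a higher shell, more shielded, and comes off more easily.
Neither a single period nor a single group — weigh both effects.
Rb > Cs: Rb sits above Cs in group 1, so the down-group effect alone puts Rb higher.
Tl > Rb: the two effects oppose for this pair; the across-period effect wins (589 vs 403 kJ/mol).
Sn > Tl: relative to Tl, both the across-period and down-group shifts push Sn's first ionization energy up.
Ge > Sn: they share group 14; the group trend gives Ge the larger value.
F > Ge: relative to Ge, both the across-period and down-group shifts push F's first ionization energy up.
Approximate values (kJ/mol): F 1681, Ge 762, Rb 403, Sn 709, Cs 376, Tl 589.
So from lowest to highest: Cs < Rb < Tl < Sn < Ge < F.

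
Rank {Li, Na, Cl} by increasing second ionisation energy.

Cl < Na < Li

IE_2 is the cost of taking one more electron from the +1 cation: Li⁺ is the bare [He] core; Na⁺ is the bare [Ne] core; Cl⁺ still has 6 valence electrons.
Core electrons are held far more tightly than valence electrons, so Na and Li top the IE_2 order.
The numbers (kJ/mol): Li 7298, Na 4562, Cl 2298.
Hence IE_2: Cl < Na < Li.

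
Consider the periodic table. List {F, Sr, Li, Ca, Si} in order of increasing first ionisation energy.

Li < Sr < Ca < Si < F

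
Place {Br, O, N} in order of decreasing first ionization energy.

N > O > Br

N is in period 2, group 15; O is in period 2, group 16; Br is in period 4, group 17.
Across a period the outer electron is held more tightly (higher IE₁); down a group it sits in a higher shell, more shielded, and comes off more easily.
Here both period and group differ, so the two effects have to be weighed against each other.
O > Br: period and group pull opposite ways; the down-group shift dominates (1314 vs 1140 kJ/mol).
N > O: this pair runs against the simple trend — see the exception note.
Note the exception: N has a higher first ionization energy than O, contrary to the simple trend — pairing an electron in O's 2p⁴ costs repulsion energy, so O ionizes more easily than half-filled N (2p³).
Tabulated first ionization energy (kJ/mol): N 1402, O 1314, Br 1140.
So from highest to lowest: N > O > Br.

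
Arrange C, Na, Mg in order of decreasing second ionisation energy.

Na, C, Mg

IE_2 is the cost of taking one more electron from the +1 cation: C⁺ still has 3 valence electrons; Na⁺ is the bare [Ne] core; Mg⁺ still has 1 valence electron.
Pulling an electron out of a noble-gas core costs far more than removing a remaining valence electron, so Na sits at the high end of IE_2.
Valence configurations: C⁺ [He]2s²2p¹, Mg⁺ [Ne]3s¹.
Tabulated IE_2 (kJ/mol): C 2353, Na 4562, Mg 1451.
Hence IE_2: Mg < C < Na.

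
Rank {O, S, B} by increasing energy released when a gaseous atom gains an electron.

B < O < S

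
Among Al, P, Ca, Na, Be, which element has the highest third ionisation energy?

IE_3 is the cost of taking one more electron from the +2 cation: Al²⁺ still has 1 valence electron; P²⁺ still has 3 valence electrons; Ca²⁺ is the bare [Ar] core; Na²⁺ is already 1 electron into the core; Be²⁺ is the bare [He] core.
Pulling an electron out of a noble-gas core costs far more than removing a remaining valence electron, so Ca, Na and Be sit at the high end of IE_3.
Valence configurations: Al²⁺ [Ne]3s¹, P²⁺ [Ne]3s²3p¹.
The numbers (kJ/mol): Al 2745, P 2914, Ca 4912, Na 6910, Be 14849.
Hence IE_3: Al < P < Ca < Na < Be.

Be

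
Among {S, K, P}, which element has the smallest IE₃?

P

IE_3 is the cost of taking one more electron from the +2 cation: S²⁺ still has 4 valence electrons; K²⁺ is already 1 electron into the core; P²⁺ still has 3 valence electrons.
Breaking into a closed-shell core is much more expensive than removing a leftover valence electron — K has the largest IE_3 here.
Valence configurations: S²⁺ [Ne]3s²3p², P²⁺ [Ne]3s²3p¹.
Tabulated IE_3 (kJ/mol): S 3357, K 4420, P 2914.
Putting it together, IE_3: P < S < K.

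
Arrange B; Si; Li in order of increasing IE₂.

After 1 electron has been removed, what remains? B⁺ still has 2 valence electrons; Si⁺ still has 3 valence electrons; Li⁺ is the bare [He] core.
Core electrons are held far more tightly than valence electrons, so Li tops the IE_2 order.
Valence configurations: B⁺ [He]2s², Si⁺ [Ne]3s²3p¹.
Tabulated IE_2 (kJ/mol): B 2427, Si 1577, Li 7298.
Overall IE_2 order: Si < B < Li.

Si, B, Li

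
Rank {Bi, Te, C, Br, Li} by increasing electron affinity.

Li < Bi < C < Te < Br

Atoms with high Z_eff and room in the valence shell (especially the halogens) have the most exothermic electron affinities.
These span different periods and groups, so the two trends combine.
Bi > Li: period and group pull opposite ways; the across-period shift dominates (91 vs 60 kJ/mol).
C > Bi: period and group pull opposite ways; the down-group shift dominates (122 vs 91 kJ/mol).
Te > C: period and group pull opposite ways; the across-period shift dominates (190 vs 122 kJ/mol).
Br > Te: relative to Te, both the across-period and down-group shifts push Br's electron affinity up.
Approximate values (kJ/mol): Li 60, C 122, Br 325, Te 190, Bi 91.
So from lowest to highest: Li < Bi < C < Te < Br.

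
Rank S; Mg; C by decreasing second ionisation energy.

C > S > Mg

The second ionization energy removes an electron from the +1 ion. For each element: S⁺ still has 5 valence electrons; Mg⁺ still has 1 valence electron; C⁺ still has 3 valence electrons.
All are still removing valence electrons, so compare the +1 ions as you would atoms: IE_2 generally rises across a period (higher Z_eff) and falls down a group (larger shell), subject to the usual subshell exceptions.
Valence configurations: S⁺ [Ne]3s²3p³, Mg⁺ [Ne]3s¹, C⁺ [He]2s²2p¹.
Tabulated IE_2 (kJ/mol): S 2252, Mg 1451, C 2353.
Overall IE_2 order: Mg < S < C.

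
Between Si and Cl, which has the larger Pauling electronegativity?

Cl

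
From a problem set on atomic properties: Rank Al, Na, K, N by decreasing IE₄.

IE_4 is the cost of taking one more electron from the +3 cation: Al³⁺ is the bare [Ne] core; Na³⁺ is already 2 electrons into the core; K³⁺ is already 2 electrons into the core; N³⁺ still has 2 valence electrons.
Usually core removal costs more than valence removal, but here the competition is close: a tightly held n=2 valence electron can cost more to remove than an n=3 core electron, so the actual values have to decide it.
The numbers (kJ/mol): Al 11577, Na 9543, K 5877, N 7475.
Overall IE_4 order: K < N < Na < Al.

Al > Na > N > K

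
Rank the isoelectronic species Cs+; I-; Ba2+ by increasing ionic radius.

All of these have 54 electrons, so size is governed by nuclear charge alone: the more protons, the stronger the pull on the same electron cloud, and the smaller the ion.
Nuclear charges: Ba2+ (Z=56), Cs+ (Z=55), I- (Z=53).
Smallest to largest: Ba2+ < Cs+ < I-.

Ba2+ < Cs+ < I-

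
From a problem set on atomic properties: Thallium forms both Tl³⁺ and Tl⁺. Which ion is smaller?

Tl³⁺

Both ions have Z = 81 protons, but Tl³⁺ has lost more electrons, so its remaining electrons feel a larger effective nuclear charge per electron and are pulled in more tightly.
Higher positive charge → smaller ion, so Tl⁺ > Tl³⁺.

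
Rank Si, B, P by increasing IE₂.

Si < P < B

The second ionization energy removes an electron from the +1 ion. For each element: Si⁺ still has 3 valence electrons; B⁺ still has 2 valence electrons; P⁺ still has 4 valence electrons.
All are still removing valence electrons, so compare the +1 ions as you would atoms: IE_2 generally rises across a period (higher Z_eff) and falls down a group (larger shell), subject to the usual subshell exceptions.
Valence configurations: Si⁺ [Ne]3s²3p¹, B⁺ [He]2s², P⁺ [Ne]3s²3p².
Tabulated IE_2 (kJ/mol): Si 1577, B 2427, P 1907.
Overall IE_2 order: Si < P < B.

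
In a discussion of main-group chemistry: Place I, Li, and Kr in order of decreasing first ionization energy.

Kr, I, Li

Li is in period 2, group 1; Kr is in period 4, group 18; I is in period 5, group 17.
Removing the outermost electron gets harder across a period and easier down a group.
Neither a single period nor a single group — weigh both effects.
I > Li: the two effects oppose for this pair; the across-period effect wins (1008 vs 520 kJ/mol).
Kr > I: both effects reinforce here, so Kr is clearly the higher of the two.
For reference (kJ/mol): Li 520, Kr 1351, I 1008.
So from highest to lowest: Kr > I > Li.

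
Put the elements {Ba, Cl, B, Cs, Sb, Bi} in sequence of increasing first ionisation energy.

Cs < Ba < Bi < B < Sb < Cl

B is in period 2, group 13; Cl is in period 3, group 17; Sb is in period 5, group 15; Cs is in period 6, group 1; Ba is in period 6, group 2; Bi is in period 6, group 15.
Across a period the outer electron is held more tightly (higher IE₁); down a group it sits in a higher shell, more shielded, and comes off more easily.
These span different periods and groups, so the two trends combine.
Ba > Cs: both are in period 6; the period trend gives Ba the larger value.
Bi > Ba: both are in period 6; the period trend gives Bi the larger value.
B > Bi: the two effects oppose for this pair; the down-group effect wins (801 vs 703 kJ/mol).
Sb > B: period and group pull opposite ways; the across-period shift dominates (831 vs 801 kJ/mol).
Cl > Sb: both effects reinforce here, so Cl is clearly the higher of the two.
Tabulated first ionization energy (kJ/mol): B 801, Cl 1251, Sb 831, Cs 376, Ba 503, Bi 703.
So from lowest to highest: Cs < Ba < Bi < B < Sb < Cl.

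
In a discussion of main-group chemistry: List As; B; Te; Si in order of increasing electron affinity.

B < As < Si < Te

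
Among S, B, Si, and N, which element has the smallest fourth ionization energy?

The fourth ionization energy removes an electron from the +3 ion. For each element: S³⁺ still has 3 valence electrons; B³⁺ is the bare [He] core; Si³⁺ still has 1 valence electron; N³⁺ still has 2 valence electrons.
Breaking into a closed-shell core is much more expensive than removing a leftover valence electron — B has the largest IE_4 here.
Valence configurations: S³⁺ [Ne]3s²3p¹, Si³⁺ [Ne]3s¹, N³⁺ [He]2s².
The numbers (kJ/mol): S 4556, B 25026, Si 4356, N 7475.
Hence IE_4: Si < S < N < B.

Si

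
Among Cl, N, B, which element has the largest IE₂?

N

Consider each +1 ion: Cl⁺ still has 6 valence electrons; N⁺ still has 4 valence electrons; B⁺ still has 2 valence electrons.
All are still removing valence electrons, so compare the +1 ions as you would atoms: IE_2 generally rises across a period (higher Z_eff) and falls down a group (larger shell), subject to the usual subshell exceptions.
Valence configurations: Cl⁺ [Ne]3s²3p⁴, N⁺ [He]2s²2p², B⁺ [He]2s².
Approximate IE_2 values (kJ/mol): Cl 2298, N 2856, B 2427.
Putting it together, IE_2: Cl < B < N.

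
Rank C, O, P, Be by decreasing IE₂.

O, C, P, Be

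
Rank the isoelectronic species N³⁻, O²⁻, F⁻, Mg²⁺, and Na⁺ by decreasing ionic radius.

All of these have 10 electrons, so size is governed by nuclear charge alone: the more protons, the stronger the pull on the same electron cloud, and the smaller the ion.
Nuclear charges: Mg²⁺ (Z=12), Na⁺ (Z=11), F⁻ (Z=9), O²⁻ (Z=8), N³⁻ (Z=7).
Largest to smallest: N³⁻ > O²⁻ > F⁻ > Na⁺ > Mg²⁺.

N³⁻, O²⁻, F⁻, Na⁺, Mg²⁺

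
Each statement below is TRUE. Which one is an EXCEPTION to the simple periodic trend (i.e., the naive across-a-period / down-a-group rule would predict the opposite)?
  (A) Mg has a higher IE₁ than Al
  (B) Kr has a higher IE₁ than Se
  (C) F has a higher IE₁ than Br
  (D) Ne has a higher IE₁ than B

(A)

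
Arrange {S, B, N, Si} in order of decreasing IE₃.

N > B > S > Si

After 2 electrons have been removed, what remains? S²⁺ still has 4 valence electrons; B²⁺ still has 1 valence electron; N²⁺ still has 3 valence electrons; Si²⁺ still has 2 valence electrons.
All are still removing valence electrons, so compare the +2 ions as you would atoms: IE_3 generally rises across a period (higher Z_eff) and falls down a group (larger shell), subject to the usual subshell exceptions.
Valence configurations: S²⁺ [Ne]3s²3p², B²⁺ [He]2s¹, N²⁺ [He]2s²2p¹, Si²⁺ [Ne]3s².
Approximate IE_3 values (kJ/mol): S 3357, B 3660, N 4578, Si 3232.
Putting it together, IE_3: Si < S < B < N.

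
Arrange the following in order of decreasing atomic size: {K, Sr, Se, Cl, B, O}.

K > Sr > Se > Cl > B > O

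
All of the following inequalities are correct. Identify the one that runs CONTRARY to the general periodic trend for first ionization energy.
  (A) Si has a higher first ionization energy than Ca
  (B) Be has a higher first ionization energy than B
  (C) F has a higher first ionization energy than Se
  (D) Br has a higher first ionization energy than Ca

(B)

The general trend: first ionization energy increases across a period and decreases down a group.
(A) Si (period 3, group 14) vs Ca (period 4, group 2): the stated order agrees with the simple trend.
(B) Be (period 2, group 2) vs B (period 2, group 13): the stated order contradicts the simple trend.
(C) F (period 2, group 17) vs Se (period 4, group 16): the stated order agrees with the simple trend.
(D) Br (period 4, group 17) vs Ca (period 4, group 2): the stated order agrees with the simple trend.
The exception is (B): removing B's lone 2p electron is easier than breaking Be's filled 2s².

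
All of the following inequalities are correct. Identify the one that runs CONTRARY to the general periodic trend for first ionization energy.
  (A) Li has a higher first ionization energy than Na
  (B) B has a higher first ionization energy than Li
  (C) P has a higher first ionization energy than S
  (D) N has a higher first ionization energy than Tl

(C)

The general trend: first ionization energy increases across a period and decreases down a group.
(A) Li (period 2, group 1) vs Na (period 3, group 1): the stated order agrees with the simple trend.
(B) B (period 2, group 13) vs Li (period 2, group 1): the stated order agrees with the simple trend.
(C) P (period 3, group 15) vs S (period 3, group 16): the stated order contradicts the simple trend.
(D) N (period 2, group 15) vs Tl (period 6, group 13): the stated order agrees with the simple trend.
The exception is (C): S (3p⁴) ionizes more easily than half-filled P (3p³) because the paired 3p electron in S is pushed out by e⁻–e⁻ repulsion.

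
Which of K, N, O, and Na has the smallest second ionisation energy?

N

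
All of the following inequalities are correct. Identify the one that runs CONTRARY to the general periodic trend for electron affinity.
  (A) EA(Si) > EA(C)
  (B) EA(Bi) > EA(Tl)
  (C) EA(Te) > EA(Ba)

(A)

The general trend: electron affinity increases across a period and decreases down a group.
(A) Si (period 3, group 14) vs C (period 2, group 14): the stated order contradicts the simple trend.
(B) Bi (period 6, group 15) vs Tl (period 6, group 13): the stated order agrees with the simple trend.
(C) Te (period 5, group 16) vs Ba (period 6, group 2): the stated order agrees with the simple trend.
The exception is (A): Si's larger, more diffuse 3p orbitals accept an added electron slightly more readily than C's compact 2p.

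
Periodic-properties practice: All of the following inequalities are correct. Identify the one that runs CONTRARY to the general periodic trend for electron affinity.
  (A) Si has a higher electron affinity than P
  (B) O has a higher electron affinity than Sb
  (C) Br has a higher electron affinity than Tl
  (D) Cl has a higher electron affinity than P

The general trend: electron affinity increases across a period and decreases down a group.
(A) Si (period 3, group 14) vs P (period 3, group 15): the stated order contradicts the simple trend.
(B) O (period 2, group 16) vs Sb (period 5, group 15): the stated order agrees with the simple trend.
(C) Br (period 4, group 17) vs Tl (period 6, group 13): the stated order agrees with the simple trend.
(D) Cl (period 3, group 17) vs P (period 3, group 15): the stated order agrees with the simple trend.
The exception is (A): adding an electron to P's half-filled 3p³ is unfavourable, so Si (3p²) has the more exothermic EA.

(A)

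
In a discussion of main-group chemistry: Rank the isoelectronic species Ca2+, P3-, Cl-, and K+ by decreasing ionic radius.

P3-, Cl-, K+, Ca2+

All of these have 18 electrons, so size is governed by nuclear charge alone: the more protons, the stronger the pull on the same electron cloud, and the smaller the ion.
Nuclear charges: Ca2+ (Z=20), K+ (Z=19), Cl- (Z=17), P3- (Z=15).
Largest to smallest: P3- > Cl- > K+ > Ca2+.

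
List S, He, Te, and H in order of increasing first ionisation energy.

Te < S < H < He

H is in period 1, group 1; He is in period 1, group 18; S is in period 3, group 16; Te is in period 5, group 16.
Across a period the outer electron is held more tightly (higher IE₁); down a group it sits in a higher shell, more shielded, and comes off more easily.
Here both period and group differ, so the two effects have to be weighed against each other.
S > Te: S sits above Te in group 16, so the down-group effect alone puts S higher.
H > S: the two effects oppose for this pair; the down-group effect wins (1312 vs 1000 kJ/mol).
He > H: He lies to the right of H in period 1, so the across-period effect alone puts He higher.
Approximate values (kJ/mol): H 1312, He 2372, S 1000, Te 869.
So from lowest to highest: Te < S < H < He.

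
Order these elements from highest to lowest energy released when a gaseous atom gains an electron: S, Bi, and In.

S is in period 3, group 16; In is in period 5, group 13; Bi is in period 6, group 15.
EA tends to increase across a period and decrease down a group, though the pattern is less regular than for IE or radius.
Here both period and group differ, so the two effects have to be weighed against each other.
Bi > In: the two effects oppose for this pair; the across-period effect wins (91 vs 29 kJ/mol).
S > Bi: both effects reinforce here, so S is clearly the higher of the two.
Approximate values (kJ/mol): S 200, In 29, Bi 91.
So from highest to lowest: S > Bi > In.

S > Bi > In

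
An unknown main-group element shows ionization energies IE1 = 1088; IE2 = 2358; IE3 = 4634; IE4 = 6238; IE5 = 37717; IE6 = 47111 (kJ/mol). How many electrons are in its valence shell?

4

Look for the largest jump between consecutive ionization energies: IE5/IE4 ≈ 6.0, far larger than any earlier ratio.
That jump marks the point where a core electron is being removed. So the atom has 4 valence electrons.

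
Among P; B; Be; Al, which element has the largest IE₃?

Be

IE_3 is the cost of taking one more electron from the +2 cation: P²⁺ still has 3 valence electrons; B²⁺ still has 1 valence electron; Be²⁺ is the bare [He] core; Al²⁺ still has 1 valence electron.
Breaking into a closed-shell core is much more expensive than removing a leftover valence electron — Be has the largest IE_3 here.
Valence configurations: P²⁺ [Ne]3s²3p¹, B²⁺ [He]2s¹, Al²⁺ [Ne]3s¹.
Approximate IE_3 values (kJ/mol): P 2914, B 3660, Be 14849, Al 2745.
So the third ionization energies run Al < P < B < Be.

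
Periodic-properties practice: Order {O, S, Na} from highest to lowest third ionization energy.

Na > O > S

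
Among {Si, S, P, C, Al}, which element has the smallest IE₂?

The second ionization energy removes an electron from the +1 ion. For each element: Si⁺ still has 3 valence electrons; S⁺ still has 5 valence electrons; P⁺ still has 4 valence electrons; C⁺ still has 3 valence electrons; Al⁺ still has 2 valence electrons.
All are still removing valence electrons, so compare the +1 ions as you would atoms: IE_2 generally rises across a period (higher Z_eff) and falls down a group (larger shell), subject to the usual subshell exceptions.
Valence configurations: Si⁺ [Ne]3s²3p¹, S⁺ [Ne]3s²3p³, P⁺ [Ne]3s²3p², C⁺ [He]2s²2p¹, Al⁺ [Ne]3s².
Si⁺ loses a lone 3p electron whereas Al⁺ must break into a filled 3s² pair, so IE_2(Al) > IE_2(Si) even though Si has the higher nuclear charge.
The numbers (kJ/mol): Si 1577, S 2252, P 1907, C 2353, Al 1817.
Overall IE_2 order: Si < Al < P < S < C.

Si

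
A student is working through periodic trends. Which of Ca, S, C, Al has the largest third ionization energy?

Ca

After 2 electrons have been removed, what remains? Ca²⁺ is the bare [Ar] core; S²⁺ still has 4 valence electrons; C²⁺ still has 2 valence electrons; Al²⁺ still has 1 valence electron.
Pulling an electron out of a noble-gas core costs far more than removing a remaining valence electron, so Ca sits at the high end of IE_3.
Valence configurations: S²⁺ [Ne]3s²3p², C²⁺ [He]2s², Al²⁺ [Ne]3s¹.
Approximate IE_3 values (kJ/mol): Ca 4912, S 3357, C 4620, Al 2745.
Putting it together, IE_3: Al < S < C < Ca.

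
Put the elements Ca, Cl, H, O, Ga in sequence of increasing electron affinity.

Ca < Ga < H < O < Cl

H is in period 1, group 1; O is in period 2, group 16; Cl is in period 3, group 17; Ca is in period 4, group 2; Ga is in period 4, group 13.
Adding an electron releases more energy for atoms nearer the top right (short of the noble gases).
Here both period and group differ, so the two effects have to be weighed against each other.
Ga > Ca: Ga lies to the right of Ca in period 4, so the across-period effect alone puts Ga higher.
H > Ga: the two effects oppose for this pair; the down-group effect wins (73 vs 29 kJ/mol).
O > H: the two effects oppose for this pair; the across-period effect wins (141 vs 73 kJ/mol).
Cl > O: the two effects oppose for this pair; the across-period effect wins (349 vs 141 kJ/mol).
Tabulated electron affinity (kJ/mol): H 73, O 141, Cl 349, Ca 2, Ga 29.
So from lowest to highest: Ca < Ga < H < O < Cl.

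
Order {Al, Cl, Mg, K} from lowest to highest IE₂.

After 1 electron has been removed, what remains? Al⁺ still has 2 valence electrons; Cl⁺ still has 6 valence electrons; Mg⁺ still has 1 valence electron; K⁺ is the bare [Ar] core.
Pulling an electron out of a noble-gas core costs far more than removing a remaining valence electron, so K sits at the high end of IE_2.
Valence configurations: Al⁺ [Ne]3s², Cl⁺ [Ne]3s²3p⁴, Mg⁺ [Ne]3s¹.
Approximate IE_2 values (kJ/mol): Al 1817, Cl 2298, Mg 1451, K 3052.
Putting it together, IE_2: Mg < Al < Cl < K.

Mg < Al < Cl < K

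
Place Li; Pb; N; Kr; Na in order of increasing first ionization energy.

Na < Li < Pb < Kr < N

First ionization energy rises across a period (greater Z_eff holds electrons more tightly) and falls down a group (valence electrons are farther from the nucleus).
Neither a single period nor a single group — weigh both effects.
Li > Na: Li sits above Na in group 1, so the down-group effect alone puts Li higher.
Pb > Li: period and group pull opposite ways; the across-period shift dominates (716 vs 520 kJ/mol).
Kr > Pb: both effects reinforce here, so Kr is clearly the higher of the two.
N > Kr: period and group pull opposite ways; the down-group shift dominates (1402 vs 1351 kJ/mol).
Tabulated first ionization energy (kJ/mol): Li 520, N 1402, Na 496, Kr 1351, Pb 716.
So from lowest to highest: Na < Li < Pb < Kr < N.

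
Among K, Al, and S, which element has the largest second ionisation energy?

Consider each +1 ion: K⁺ is the bare [Ar] core; Al⁺ still has 2 valence electrons; S⁺ still has 5 valence electrons.
Core electrons are held far more tightly than valence electrons, so K tops the IE_2 order.
Valence configurations: Al⁺ [Ne]3s², S⁺ [Ne]3s²3p³.
Tabulated IE_2 (kJ/mol): K 3052, Al 1817, S 2252.
Putting it together, IE_2: Al < S < K.

K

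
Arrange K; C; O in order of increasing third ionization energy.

K < C < O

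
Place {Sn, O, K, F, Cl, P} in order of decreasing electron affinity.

Cl, F, O, Sn, P, K

Adding an electron releases more energy for atoms nearer the top right (short of the noble gases).
These span different periods and groups, so the two trends combine.
P > K: relative to K, both the across-period and down-group shifts push P's electron affinity up.
Sn > P: this pair runs against the simple trend — see the exception note.
O > Sn: relative to Sn, both the across-period and down-group shifts push O's electron affinity up.
F > O: both are in period 2; the period trend gives F the larger value.
Cl > F: this pair runs against the simple trend — see the exception note.
Note the exception: Sn has a higher electron affinity than P, contrary to the simple trend — adding an electron to P's half-filled np³ subshell costs electron-pairing energy.
Note the exception: Cl has a higher electron affinity than F, contrary to the simple trend — F's small 2p subshell makes the incoming electron feel strong e⁻–e⁻ repulsion, so Cl actually releases more energy on gaining an electron.
For reference (kJ/mol): O 141, F 328, P 72, Cl 349, K 48, Sn 107.
So from highest to lowest: Cl > F > O > Sn > P > K.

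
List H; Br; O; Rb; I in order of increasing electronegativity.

Electronegativity increases across a period and decreases down a group, tracking effective nuclear charge and atomic size.
These span different periods and groups, so the two trends combine.
H > Rb: they share group 1; the group trend gives H the larger value.
I > H: period and group pull opposite ways; the across-period shift dominates (2.66 vs 2.20).
Br > I: Br sits above I in group 17, so the down-group effect alone puts Br higher.
O > Br: the two effects oppose for this pair; the down-group effect wins (3.44 vs 2.96).
For reference (Pauling): H 2.20, O 3.44, Br 2.96, Rb 0.82, I 2.66.
So from lowest to highest: Rb < H < I < Br < O.

Rb, H, I, Br, O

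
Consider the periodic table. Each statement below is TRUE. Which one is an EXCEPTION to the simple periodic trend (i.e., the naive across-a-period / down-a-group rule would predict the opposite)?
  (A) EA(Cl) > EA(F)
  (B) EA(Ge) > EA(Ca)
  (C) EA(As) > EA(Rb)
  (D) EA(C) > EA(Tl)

(A)

The general trend: electron affinity increases across a period and decreases down a group.
(A) Cl (period 3, group 17) vs F (period 2, group 17): the stated order contradicts the simple trend.
(B) Ge (period 4, group 14) vs Ca (period 4, group 2): the stated order agrees with the simple trend.
(C) As (period 4, group 15) vs Rb (period 5, group 1): the stated order agrees with the simple trend.
(D) C (period 2, group 14) vs Tl (period 6, group 13): the stated order agrees with the simple trend.
The exception is (A): F's small 2p subshell makes the incoming electron feel strong e⁻–e⁻ repulsion, so Cl actually releases more energy on gaining an electron.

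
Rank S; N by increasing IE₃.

After 2 electrons have been removed, what remains? S²⁺ still has 4 valence electrons; N²⁺ still has 3 valence electrons.
All are still removing valence electrons, so compare the +2 ions as you would atoms: IE_3 generally rises across a period (higher Z_eff) and falls down a group (larger shell), subject to the usual subshell exceptions.
Valence configurations: S²⁺ [Ne]3s²3p², N²⁺ [He]2s²2p¹.
The numbers (kJ/mol): S 3357, N 4578.
Hence IE_3: S < N.

S < N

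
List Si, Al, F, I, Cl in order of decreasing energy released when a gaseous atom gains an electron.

Cl > F > I > Si > Al

F is in period 2, group 17; Al is in period 3, group 13; Si is in period 3, group 14; Cl is in period 3, group 17; I is in period 5, group 17.
EA tends to increase across a period and decrease down a group, though the pattern is less regular than for IE or radius.
Here both period and group differ, so the two effects have to be weighed against each other.
Si > Al: Si lies to the right of Al in period 3, so the across-period effect alone puts Si higher.
I > Si: period and group pull opposite ways; the across-period shift dominates (295 vs 134 kJ/mol).
F > I: F sits above I in group 17, so the down-group effect alone puts F higher.
Cl > F: this pair runs against the simple trend — see the exception note.
Note the exception: Cl has a higher electron affinity than F, contrary to the simple trend — F's small 2p subshell makes the incoming electron feel strong e⁻–e⁻ repulsion, so Cl actually releases more energy on gaining an electron.
Tabulated electron affinity (kJ/mol): F 328, Al 42, Si 134, Cl 349, I 295.
So from highest to lowest: Cl > F > I > Si > Al.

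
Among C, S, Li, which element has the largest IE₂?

Li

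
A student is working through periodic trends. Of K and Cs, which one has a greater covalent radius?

Cs

K is in period 4, group 1; Cs is in period 6, group 1.
Atomic radius shrinks across a period as nuclear charge pulls the same shell inward, and grows down a group as new shells are added.
All are in group 1, so atomic radius increases down the group.
So Cs has the greater covalent radius (Cs > K).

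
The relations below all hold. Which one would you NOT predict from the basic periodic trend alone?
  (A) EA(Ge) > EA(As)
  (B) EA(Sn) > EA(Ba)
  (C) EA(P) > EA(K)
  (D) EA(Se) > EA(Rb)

(A)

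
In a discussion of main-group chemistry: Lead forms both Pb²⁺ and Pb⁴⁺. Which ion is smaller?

Pb⁴⁺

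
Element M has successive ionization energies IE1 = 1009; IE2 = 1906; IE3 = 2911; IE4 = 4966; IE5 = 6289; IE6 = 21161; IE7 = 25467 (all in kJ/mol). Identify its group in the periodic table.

Group 15

Look for the largest jump between consecutive ionization energies: IE6/IE5 ≈ 3.4, far larger than any earlier ratio.
That jump marks the point where a core electron is being removed. So the atom has 5 valence electrons.
A main-group element with 5 valence electrons is in group 15.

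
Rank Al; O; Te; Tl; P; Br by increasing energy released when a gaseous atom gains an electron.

Tl < Al < P < O < Te < Br

O is in period 2, group 16; Al is in period 3, group 13; P is in period 3, group 15; Br is in period 4, group 17; Te is in period 5, group 16; Tl is in period 6, group 13.
Adding an electron releases more energy for atoms nearer the top right (short of the noble gases).
Here both period and group differ, so the two effects have to be weighed against each other.
Al > Tl: Al sits above Tl in group 13, so the down-group effect alone puts Al higher.
P > Al: both are in period 3; the period trend gives P the larger value.
O > P: relative to P, both the across-period and down-group shifts push O's electron affinity up.
Te > O: this pair runs against the simple trend — see the exception note.
Br > Te: both effects reinforce here, so Br is clearly the higher of the two.
Note the exception: Te has a higher electron affinity than O, contrary to the simple trend — O's compact 2p subshell gives strong electron–electron repulsion on the added electron.
Approximate values (kJ/mol): O 141, Al 42, P 72, Br 325, Te 190, Tl 19.
So from lowest to highest: Tl < Al < P < O < Te < Br.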